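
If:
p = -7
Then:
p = -7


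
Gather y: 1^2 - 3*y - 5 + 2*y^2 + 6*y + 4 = 2*y^2 + 3*y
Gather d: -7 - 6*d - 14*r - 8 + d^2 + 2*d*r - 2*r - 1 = d^2 + d*(2*r - 6) - 16*r - 16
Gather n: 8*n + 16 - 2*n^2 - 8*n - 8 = 8 - 2*n^2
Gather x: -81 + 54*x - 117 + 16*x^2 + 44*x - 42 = 16*x^2 + 98*x - 240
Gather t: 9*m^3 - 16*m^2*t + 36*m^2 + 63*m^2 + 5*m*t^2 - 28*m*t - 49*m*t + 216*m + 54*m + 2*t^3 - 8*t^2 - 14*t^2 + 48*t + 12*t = 9*m^3 + 99*m^2 + 270*m + 2*t^3 + t^2*(5*m - 22) + t*(-16*m^2 - 77*m + 60)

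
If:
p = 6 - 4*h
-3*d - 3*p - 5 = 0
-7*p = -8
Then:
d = -59/21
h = 17/14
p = 8/7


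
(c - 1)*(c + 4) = c^2 + 3*c - 4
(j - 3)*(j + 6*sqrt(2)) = j^2 - 3*j + 6*sqrt(2)*j - 18*sqrt(2)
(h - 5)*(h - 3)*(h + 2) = h^3 - 6*h^2 - h + 30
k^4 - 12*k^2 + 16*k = k*(k - 2)^2*(k + 4)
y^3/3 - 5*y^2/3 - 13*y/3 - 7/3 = (y/3 + 1/3)*(y - 7)*(y + 1)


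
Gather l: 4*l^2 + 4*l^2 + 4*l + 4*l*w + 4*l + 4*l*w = 8*l^2 + l*(8*w + 8)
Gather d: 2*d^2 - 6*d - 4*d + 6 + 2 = 2*d^2 - 10*d + 8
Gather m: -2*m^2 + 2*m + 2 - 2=-2*m^2 + 2*m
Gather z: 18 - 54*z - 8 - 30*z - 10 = -84*z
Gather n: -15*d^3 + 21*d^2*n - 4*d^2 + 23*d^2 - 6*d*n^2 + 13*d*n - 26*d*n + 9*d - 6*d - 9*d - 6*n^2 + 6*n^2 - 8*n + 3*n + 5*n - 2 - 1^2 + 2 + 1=-15*d^3 + 19*d^2 - 6*d*n^2 - 6*d + n*(21*d^2 - 13*d)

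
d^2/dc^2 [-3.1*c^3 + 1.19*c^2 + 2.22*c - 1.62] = 2.38 - 18.6*c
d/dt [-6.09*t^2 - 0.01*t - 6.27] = -12.18*t - 0.01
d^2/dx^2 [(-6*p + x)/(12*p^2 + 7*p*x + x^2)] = 2*((-p - 3*x)*(12*p^2 + 7*p*x + x^2) - (6*p - x)*(7*p + 2*x)^2)/(12*p^2 + 7*p*x + x^2)^3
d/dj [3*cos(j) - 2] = -3*sin(j)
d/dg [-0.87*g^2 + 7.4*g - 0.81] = 7.4 - 1.74*g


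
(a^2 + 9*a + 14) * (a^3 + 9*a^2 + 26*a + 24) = a^5 + 18*a^4 + 121*a^3 + 384*a^2 + 580*a + 336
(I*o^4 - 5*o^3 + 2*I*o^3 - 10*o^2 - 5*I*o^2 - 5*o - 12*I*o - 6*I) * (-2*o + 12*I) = -2*I*o^5 - 2*o^4 - 4*I*o^4 - 4*o^3 - 50*I*o^3 + 70*o^2 - 96*I*o^2 + 144*o - 48*I*o + 72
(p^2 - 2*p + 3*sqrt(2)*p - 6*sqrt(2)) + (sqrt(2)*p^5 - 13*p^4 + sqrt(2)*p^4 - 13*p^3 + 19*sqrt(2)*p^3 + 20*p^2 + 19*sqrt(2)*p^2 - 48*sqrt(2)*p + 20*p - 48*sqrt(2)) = sqrt(2)*p^5 - 13*p^4 + sqrt(2)*p^4 - 13*p^3 + 19*sqrt(2)*p^3 + 21*p^2 + 19*sqrt(2)*p^2 - 45*sqrt(2)*p + 18*p - 54*sqrt(2)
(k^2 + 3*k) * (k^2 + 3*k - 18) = k^4 + 6*k^3 - 9*k^2 - 54*k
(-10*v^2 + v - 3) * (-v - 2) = 10*v^3 + 19*v^2 + v + 6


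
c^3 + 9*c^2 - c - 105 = (c - 3)*(c + 5)*(c + 7)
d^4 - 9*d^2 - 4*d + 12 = (d - 3)*(d - 1)*(d + 2)^2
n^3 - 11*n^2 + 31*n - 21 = (n - 7)*(n - 3)*(n - 1)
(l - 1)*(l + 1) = l^2 - 1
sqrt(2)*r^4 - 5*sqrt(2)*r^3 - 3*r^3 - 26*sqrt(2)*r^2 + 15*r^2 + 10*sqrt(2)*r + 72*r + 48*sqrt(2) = (r - 8)*(r + 3)*(r - 2*sqrt(2))*(sqrt(2)*r + 1)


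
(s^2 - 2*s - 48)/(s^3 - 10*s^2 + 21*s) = (s^2 - 2*s - 48)/(s*(s^2 - 10*s + 21))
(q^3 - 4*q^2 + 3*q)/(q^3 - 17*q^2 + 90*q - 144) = q*(q - 1)/(q^2 - 14*q + 48)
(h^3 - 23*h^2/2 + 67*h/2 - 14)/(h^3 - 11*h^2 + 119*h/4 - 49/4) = 2*(h - 4)/(2*h - 7)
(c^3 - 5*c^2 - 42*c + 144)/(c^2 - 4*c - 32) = (c^2 + 3*c - 18)/(c + 4)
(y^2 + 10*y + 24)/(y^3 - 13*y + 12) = (y + 6)/(y^2 - 4*y + 3)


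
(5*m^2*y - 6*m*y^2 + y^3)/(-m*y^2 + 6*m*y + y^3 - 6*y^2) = (-5*m + y)/(y - 6)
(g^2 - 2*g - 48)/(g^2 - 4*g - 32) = (g + 6)/(g + 4)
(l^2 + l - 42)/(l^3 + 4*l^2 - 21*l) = (l - 6)/(l*(l - 3))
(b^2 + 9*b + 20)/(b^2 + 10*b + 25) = (b + 4)/(b + 5)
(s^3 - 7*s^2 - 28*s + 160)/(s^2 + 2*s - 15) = (s^2 - 12*s + 32)/(s - 3)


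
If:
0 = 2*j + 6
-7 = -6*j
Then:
No Solution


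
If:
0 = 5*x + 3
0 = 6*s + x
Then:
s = 1/10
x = -3/5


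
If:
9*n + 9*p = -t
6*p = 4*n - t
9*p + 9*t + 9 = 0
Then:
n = -3/77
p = 13/77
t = -90/77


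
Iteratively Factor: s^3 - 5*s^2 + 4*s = (s - 1)*(s^2 - 4*s) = s*(s - 1)*(s - 4)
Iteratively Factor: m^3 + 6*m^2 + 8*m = (m + 2)*(m^2 + 4*m) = (m + 2)*(m + 4)*(m)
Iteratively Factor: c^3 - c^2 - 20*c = (c - 5)*(c^2 + 4*c) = c*(c - 5)*(c + 4)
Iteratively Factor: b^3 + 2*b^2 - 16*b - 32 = (b + 2)*(b^2 - 16) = (b + 2)*(b + 4)*(b - 4)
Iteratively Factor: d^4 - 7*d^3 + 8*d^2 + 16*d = (d + 1)*(d^3 - 8*d^2 + 16*d) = d*(d + 1)*(d^2 - 8*d + 16) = d*(d - 4)*(d + 1)*(d - 4)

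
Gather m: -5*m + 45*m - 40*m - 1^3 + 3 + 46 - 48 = 0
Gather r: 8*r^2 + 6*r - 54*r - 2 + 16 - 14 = 8*r^2 - 48*r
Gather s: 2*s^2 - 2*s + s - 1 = 2*s^2 - s - 1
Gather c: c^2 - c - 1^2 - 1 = c^2 - c - 2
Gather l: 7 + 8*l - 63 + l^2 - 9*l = l^2 - l - 56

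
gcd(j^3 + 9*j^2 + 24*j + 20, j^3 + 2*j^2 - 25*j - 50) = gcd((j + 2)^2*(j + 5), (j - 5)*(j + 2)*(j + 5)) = j^2 + 7*j + 10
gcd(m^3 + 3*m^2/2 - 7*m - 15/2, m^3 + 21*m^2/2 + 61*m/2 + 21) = m + 1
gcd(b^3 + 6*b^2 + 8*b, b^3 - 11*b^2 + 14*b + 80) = b + 2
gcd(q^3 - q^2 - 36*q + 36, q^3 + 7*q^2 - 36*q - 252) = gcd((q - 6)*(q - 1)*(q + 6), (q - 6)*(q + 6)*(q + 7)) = q^2 - 36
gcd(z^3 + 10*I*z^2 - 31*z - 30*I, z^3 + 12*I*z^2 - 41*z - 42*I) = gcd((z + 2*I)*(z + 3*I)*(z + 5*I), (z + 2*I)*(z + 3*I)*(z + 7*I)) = z^2 + 5*I*z - 6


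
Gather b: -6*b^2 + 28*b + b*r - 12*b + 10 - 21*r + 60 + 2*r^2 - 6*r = -6*b^2 + b*(r + 16) + 2*r^2 - 27*r + 70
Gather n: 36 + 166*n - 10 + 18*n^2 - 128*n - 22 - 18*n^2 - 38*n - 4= 0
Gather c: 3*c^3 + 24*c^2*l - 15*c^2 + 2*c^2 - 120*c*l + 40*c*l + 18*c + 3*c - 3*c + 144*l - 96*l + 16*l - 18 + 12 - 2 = 3*c^3 + c^2*(24*l - 13) + c*(18 - 80*l) + 64*l - 8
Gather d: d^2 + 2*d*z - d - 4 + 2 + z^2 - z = d^2 + d*(2*z - 1) + z^2 - z - 2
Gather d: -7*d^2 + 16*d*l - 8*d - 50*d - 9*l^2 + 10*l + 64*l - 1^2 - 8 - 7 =-7*d^2 + d*(16*l - 58) - 9*l^2 + 74*l - 16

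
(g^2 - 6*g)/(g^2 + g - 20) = g*(g - 6)/(g^2 + g - 20)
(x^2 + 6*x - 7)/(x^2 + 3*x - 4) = (x + 7)/(x + 4)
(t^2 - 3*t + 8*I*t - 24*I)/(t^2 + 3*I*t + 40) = (t - 3)/(t - 5*I)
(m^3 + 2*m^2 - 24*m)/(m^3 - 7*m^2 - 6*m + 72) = m*(m + 6)/(m^2 - 3*m - 18)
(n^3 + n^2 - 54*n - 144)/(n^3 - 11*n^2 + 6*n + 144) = (n + 6)/(n - 6)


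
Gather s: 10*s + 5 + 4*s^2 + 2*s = 4*s^2 + 12*s + 5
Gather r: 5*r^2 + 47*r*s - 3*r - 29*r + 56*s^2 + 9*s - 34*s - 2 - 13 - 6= 5*r^2 + r*(47*s - 32) + 56*s^2 - 25*s - 21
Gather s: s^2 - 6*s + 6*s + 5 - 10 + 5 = s^2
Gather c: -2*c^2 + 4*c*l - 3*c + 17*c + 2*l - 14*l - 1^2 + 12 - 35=-2*c^2 + c*(4*l + 14) - 12*l - 24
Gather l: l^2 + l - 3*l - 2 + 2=l^2 - 2*l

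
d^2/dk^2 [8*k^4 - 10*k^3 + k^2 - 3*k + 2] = 96*k^2 - 60*k + 2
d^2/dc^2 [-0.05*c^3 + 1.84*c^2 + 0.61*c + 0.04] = 3.68 - 0.3*c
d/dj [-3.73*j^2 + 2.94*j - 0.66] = 2.94 - 7.46*j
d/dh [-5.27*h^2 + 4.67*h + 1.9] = 4.67 - 10.54*h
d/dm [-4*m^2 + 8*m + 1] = 8 - 8*m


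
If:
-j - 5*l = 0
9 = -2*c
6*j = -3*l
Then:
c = -9/2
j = 0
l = 0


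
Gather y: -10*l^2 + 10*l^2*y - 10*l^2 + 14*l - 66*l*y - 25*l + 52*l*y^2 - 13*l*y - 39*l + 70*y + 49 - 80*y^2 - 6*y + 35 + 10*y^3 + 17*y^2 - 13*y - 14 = -20*l^2 - 50*l + 10*y^3 + y^2*(52*l - 63) + y*(10*l^2 - 79*l + 51) + 70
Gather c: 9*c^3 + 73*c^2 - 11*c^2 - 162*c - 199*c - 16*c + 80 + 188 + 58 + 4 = 9*c^3 + 62*c^2 - 377*c + 330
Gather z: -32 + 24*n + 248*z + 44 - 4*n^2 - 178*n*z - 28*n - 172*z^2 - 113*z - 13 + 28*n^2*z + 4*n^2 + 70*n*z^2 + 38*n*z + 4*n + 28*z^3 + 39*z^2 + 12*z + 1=28*z^3 + z^2*(70*n - 133) + z*(28*n^2 - 140*n + 147)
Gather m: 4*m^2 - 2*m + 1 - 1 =4*m^2 - 2*m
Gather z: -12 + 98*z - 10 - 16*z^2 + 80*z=-16*z^2 + 178*z - 22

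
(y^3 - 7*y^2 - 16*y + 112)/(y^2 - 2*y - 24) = (y^2 - 11*y + 28)/(y - 6)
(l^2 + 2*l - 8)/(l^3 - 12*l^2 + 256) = (l - 2)/(l^2 - 16*l + 64)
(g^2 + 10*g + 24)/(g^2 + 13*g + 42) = (g + 4)/(g + 7)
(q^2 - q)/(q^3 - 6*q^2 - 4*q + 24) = q*(q - 1)/(q^3 - 6*q^2 - 4*q + 24)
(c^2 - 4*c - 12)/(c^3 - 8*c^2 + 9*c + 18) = (c + 2)/(c^2 - 2*c - 3)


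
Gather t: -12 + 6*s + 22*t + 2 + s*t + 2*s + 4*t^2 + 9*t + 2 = 8*s + 4*t^2 + t*(s + 31) - 8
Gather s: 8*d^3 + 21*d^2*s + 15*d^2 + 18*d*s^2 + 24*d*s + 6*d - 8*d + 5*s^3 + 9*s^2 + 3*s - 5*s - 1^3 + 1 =8*d^3 + 15*d^2 - 2*d + 5*s^3 + s^2*(18*d + 9) + s*(21*d^2 + 24*d - 2)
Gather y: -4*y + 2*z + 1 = -4*y + 2*z + 1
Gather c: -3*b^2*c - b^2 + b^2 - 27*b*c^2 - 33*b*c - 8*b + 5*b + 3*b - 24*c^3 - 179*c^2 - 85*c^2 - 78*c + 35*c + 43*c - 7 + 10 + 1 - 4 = -24*c^3 + c^2*(-27*b - 264) + c*(-3*b^2 - 33*b)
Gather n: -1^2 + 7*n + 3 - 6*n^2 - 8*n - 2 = -6*n^2 - n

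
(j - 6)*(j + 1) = j^2 - 5*j - 6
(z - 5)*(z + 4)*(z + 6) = z^3 + 5*z^2 - 26*z - 120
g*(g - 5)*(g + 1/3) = g^3 - 14*g^2/3 - 5*g/3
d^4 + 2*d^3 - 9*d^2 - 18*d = d*(d - 3)*(d + 2)*(d + 3)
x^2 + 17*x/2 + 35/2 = (x + 7/2)*(x + 5)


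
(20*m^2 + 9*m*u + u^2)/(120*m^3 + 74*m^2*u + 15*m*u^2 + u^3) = 1/(6*m + u)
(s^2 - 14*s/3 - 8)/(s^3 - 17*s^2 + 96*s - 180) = (s + 4/3)/(s^2 - 11*s + 30)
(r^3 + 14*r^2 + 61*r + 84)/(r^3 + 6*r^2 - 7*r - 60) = (r^2 + 10*r + 21)/(r^2 + 2*r - 15)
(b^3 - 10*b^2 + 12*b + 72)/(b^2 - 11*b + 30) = (b^2 - 4*b - 12)/(b - 5)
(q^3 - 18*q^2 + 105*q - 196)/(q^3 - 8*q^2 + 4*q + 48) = (q^2 - 14*q + 49)/(q^2 - 4*q - 12)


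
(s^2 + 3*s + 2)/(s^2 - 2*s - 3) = (s + 2)/(s - 3)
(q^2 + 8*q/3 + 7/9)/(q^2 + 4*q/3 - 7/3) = (q + 1/3)/(q - 1)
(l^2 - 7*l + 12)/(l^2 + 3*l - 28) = (l - 3)/(l + 7)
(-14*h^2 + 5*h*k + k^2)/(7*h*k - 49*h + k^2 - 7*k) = (-2*h + k)/(k - 7)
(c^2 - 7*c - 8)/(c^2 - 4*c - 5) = (c - 8)/(c - 5)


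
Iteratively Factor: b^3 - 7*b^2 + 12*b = (b)*(b^2 - 7*b + 12) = b*(b - 4)*(b - 3)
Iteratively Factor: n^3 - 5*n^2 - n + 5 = (n - 5)*(n^2 - 1) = (n - 5)*(n - 1)*(n + 1)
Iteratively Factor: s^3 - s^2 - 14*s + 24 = (s - 2)*(s^2 + s - 12) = (s - 2)*(s + 4)*(s - 3)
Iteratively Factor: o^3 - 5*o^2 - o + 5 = (o - 5)*(o^2 - 1) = (o - 5)*(o + 1)*(o - 1)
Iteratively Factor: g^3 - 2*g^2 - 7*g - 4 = (g - 4)*(g^2 + 2*g + 1) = (g - 4)*(g + 1)*(g + 1)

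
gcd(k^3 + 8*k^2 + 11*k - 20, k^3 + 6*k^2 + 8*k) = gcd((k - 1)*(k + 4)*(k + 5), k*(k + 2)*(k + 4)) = k + 4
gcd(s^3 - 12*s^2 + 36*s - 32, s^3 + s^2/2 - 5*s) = s - 2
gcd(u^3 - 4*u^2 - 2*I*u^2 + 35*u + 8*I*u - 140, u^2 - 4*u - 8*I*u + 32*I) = u - 4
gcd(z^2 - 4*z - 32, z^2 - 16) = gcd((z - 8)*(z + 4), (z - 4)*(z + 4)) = z + 4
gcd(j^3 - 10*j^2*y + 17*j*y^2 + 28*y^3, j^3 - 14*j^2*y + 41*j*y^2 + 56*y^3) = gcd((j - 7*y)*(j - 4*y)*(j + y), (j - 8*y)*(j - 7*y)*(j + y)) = -j^2 + 6*j*y + 7*y^2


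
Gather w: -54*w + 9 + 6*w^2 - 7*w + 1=6*w^2 - 61*w + 10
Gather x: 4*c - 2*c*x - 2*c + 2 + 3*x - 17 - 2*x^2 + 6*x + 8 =2*c - 2*x^2 + x*(9 - 2*c) - 7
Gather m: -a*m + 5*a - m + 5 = 5*a + m*(-a - 1) + 5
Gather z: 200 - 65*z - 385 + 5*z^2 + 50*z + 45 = 5*z^2 - 15*z - 140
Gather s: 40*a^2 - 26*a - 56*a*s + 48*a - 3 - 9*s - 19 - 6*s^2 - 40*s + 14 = 40*a^2 + 22*a - 6*s^2 + s*(-56*a - 49) - 8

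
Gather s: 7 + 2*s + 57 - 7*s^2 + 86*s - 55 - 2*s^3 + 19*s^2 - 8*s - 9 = -2*s^3 + 12*s^2 + 80*s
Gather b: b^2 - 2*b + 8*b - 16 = b^2 + 6*b - 16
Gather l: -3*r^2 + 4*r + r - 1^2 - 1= -3*r^2 + 5*r - 2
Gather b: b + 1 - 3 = b - 2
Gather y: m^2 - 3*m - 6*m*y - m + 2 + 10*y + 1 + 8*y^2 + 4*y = m^2 - 4*m + 8*y^2 + y*(14 - 6*m) + 3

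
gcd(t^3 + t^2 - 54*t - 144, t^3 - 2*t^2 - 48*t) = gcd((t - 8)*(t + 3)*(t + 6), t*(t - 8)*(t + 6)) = t^2 - 2*t - 48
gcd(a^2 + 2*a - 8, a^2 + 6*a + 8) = a + 4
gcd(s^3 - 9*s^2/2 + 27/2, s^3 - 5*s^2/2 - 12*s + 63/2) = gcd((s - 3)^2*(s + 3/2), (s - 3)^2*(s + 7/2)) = s^2 - 6*s + 9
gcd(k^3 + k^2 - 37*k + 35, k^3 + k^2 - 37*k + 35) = k^3 + k^2 - 37*k + 35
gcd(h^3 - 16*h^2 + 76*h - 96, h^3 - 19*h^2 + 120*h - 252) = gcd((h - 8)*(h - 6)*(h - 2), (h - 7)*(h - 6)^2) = h - 6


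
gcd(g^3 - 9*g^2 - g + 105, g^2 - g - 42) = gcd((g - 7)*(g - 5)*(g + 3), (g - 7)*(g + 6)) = g - 7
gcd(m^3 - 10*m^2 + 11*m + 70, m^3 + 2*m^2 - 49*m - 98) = m^2 - 5*m - 14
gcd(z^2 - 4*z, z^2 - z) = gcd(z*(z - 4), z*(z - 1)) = z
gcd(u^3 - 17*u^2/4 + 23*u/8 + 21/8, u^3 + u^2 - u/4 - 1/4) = u + 1/2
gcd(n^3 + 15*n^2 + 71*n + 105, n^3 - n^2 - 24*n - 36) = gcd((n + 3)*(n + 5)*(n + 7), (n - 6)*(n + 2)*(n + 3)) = n + 3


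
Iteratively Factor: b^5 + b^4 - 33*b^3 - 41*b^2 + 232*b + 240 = (b + 4)*(b^4 - 3*b^3 - 21*b^2 + 43*b + 60) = (b - 5)*(b + 4)*(b^3 + 2*b^2 - 11*b - 12) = (b - 5)*(b + 1)*(b + 4)*(b^2 + b - 12) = (b - 5)*(b + 1)*(b + 4)^2*(b - 3)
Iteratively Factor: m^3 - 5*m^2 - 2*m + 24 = (m - 4)*(m^2 - m - 6) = (m - 4)*(m + 2)*(m - 3)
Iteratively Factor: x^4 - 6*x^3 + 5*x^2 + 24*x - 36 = (x + 2)*(x^3 - 8*x^2 + 21*x - 18) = (x - 3)*(x + 2)*(x^2 - 5*x + 6) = (x - 3)^2*(x + 2)*(x - 2)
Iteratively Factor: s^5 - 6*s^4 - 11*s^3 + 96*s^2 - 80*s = (s - 5)*(s^4 - s^3 - 16*s^2 + 16*s) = (s - 5)*(s - 1)*(s^3 - 16*s) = (s - 5)*(s - 4)*(s - 1)*(s^2 + 4*s) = (s - 5)*(s - 4)*(s - 1)*(s + 4)*(s)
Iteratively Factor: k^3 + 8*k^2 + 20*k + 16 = (k + 2)*(k^2 + 6*k + 8) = (k + 2)^2*(k + 4)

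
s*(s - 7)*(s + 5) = s^3 - 2*s^2 - 35*s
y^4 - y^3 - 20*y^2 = y^2*(y - 5)*(y + 4)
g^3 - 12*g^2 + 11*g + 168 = (g - 8)*(g - 7)*(g + 3)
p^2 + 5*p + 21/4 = (p + 3/2)*(p + 7/2)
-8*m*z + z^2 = z*(-8*m + z)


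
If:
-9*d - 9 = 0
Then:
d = -1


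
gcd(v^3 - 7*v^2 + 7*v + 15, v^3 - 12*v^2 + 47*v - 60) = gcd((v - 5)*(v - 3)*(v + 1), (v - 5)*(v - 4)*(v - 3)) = v^2 - 8*v + 15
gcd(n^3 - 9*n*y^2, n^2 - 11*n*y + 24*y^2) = -n + 3*y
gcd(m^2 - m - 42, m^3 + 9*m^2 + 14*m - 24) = m + 6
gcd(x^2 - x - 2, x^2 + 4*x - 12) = x - 2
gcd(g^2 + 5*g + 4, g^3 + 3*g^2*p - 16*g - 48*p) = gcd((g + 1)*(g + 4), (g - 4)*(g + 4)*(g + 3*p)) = g + 4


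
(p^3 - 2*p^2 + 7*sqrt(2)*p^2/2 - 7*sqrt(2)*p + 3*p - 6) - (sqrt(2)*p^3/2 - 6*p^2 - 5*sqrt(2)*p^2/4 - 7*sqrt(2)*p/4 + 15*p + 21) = -sqrt(2)*p^3/2 + p^3 + 4*p^2 + 19*sqrt(2)*p^2/4 - 12*p - 21*sqrt(2)*p/4 - 27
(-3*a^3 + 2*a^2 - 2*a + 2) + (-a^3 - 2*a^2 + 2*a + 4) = 6 - 4*a^3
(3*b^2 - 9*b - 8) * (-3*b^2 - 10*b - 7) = -9*b^4 - 3*b^3 + 93*b^2 + 143*b + 56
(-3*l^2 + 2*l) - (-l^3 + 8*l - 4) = l^3 - 3*l^2 - 6*l + 4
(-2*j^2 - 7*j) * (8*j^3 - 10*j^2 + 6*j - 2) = -16*j^5 - 36*j^4 + 58*j^3 - 38*j^2 + 14*j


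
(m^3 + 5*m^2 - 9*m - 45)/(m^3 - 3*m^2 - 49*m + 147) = (m^2 + 8*m + 15)/(m^2 - 49)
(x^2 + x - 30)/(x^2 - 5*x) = (x + 6)/x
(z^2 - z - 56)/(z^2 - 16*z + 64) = (z + 7)/(z - 8)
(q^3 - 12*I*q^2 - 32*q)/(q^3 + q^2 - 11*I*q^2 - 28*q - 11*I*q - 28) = q*(q - 8*I)/(q^2 + q*(1 - 7*I) - 7*I)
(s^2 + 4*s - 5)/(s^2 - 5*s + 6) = (s^2 + 4*s - 5)/(s^2 - 5*s + 6)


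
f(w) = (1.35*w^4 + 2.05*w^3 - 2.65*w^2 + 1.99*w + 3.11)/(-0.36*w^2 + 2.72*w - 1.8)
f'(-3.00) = 4.73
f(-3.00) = -2.07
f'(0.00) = -3.72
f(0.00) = -1.73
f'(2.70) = 38.32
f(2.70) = 34.68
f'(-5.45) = 17.30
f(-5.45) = -28.29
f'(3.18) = 61.06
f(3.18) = 58.15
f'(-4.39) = 11.41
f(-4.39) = -13.12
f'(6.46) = 11947.24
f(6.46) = 3756.35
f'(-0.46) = -2.13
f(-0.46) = -0.48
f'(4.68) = 275.45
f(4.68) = 266.73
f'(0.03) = -3.96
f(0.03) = -1.84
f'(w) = (0.72*w - 2.72)*(1.35*w^4 + 2.05*w^3 - 2.65*w^2 + 1.99*w + 3.11)/(-0.36*w^2 + 2.72*w - 1.8)^2 + (5.4*w^3 + 6.15*w^2 - 5.3*w + 1.99)/(-0.36*w^2 + 2.72*w - 1.8) = (-0.972*w^5 + 10.278*w^4 + 1.432*w^3 - 17.5616*w^2 + 11.7792*w - 12.0412)/(0.1296*w^4 - 1.9584*w^3 + 8.6944*w^2 - 9.792*w + 3.24)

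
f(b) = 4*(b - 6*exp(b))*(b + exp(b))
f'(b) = 4*(1 - 6*exp(b))*(b + exp(b)) + 4*(b - 6*exp(b))*(exp(b) + 1) = -20*b*exp(b) + 8*b - 48*exp(2*b) - 20*exp(b)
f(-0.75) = 3.98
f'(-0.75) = -19.07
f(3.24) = -17259.90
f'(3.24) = -33433.95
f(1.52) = -631.48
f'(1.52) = -1221.73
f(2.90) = -8947.65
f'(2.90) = -17248.76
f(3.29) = -19015.91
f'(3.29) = -36862.69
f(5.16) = -745865.45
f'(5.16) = -1477412.15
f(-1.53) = 14.86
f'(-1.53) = -12.20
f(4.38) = -159895.75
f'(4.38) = -314512.89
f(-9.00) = 324.02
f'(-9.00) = -71.98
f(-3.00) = 38.93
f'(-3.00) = -22.13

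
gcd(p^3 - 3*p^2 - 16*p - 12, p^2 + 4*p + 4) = p + 2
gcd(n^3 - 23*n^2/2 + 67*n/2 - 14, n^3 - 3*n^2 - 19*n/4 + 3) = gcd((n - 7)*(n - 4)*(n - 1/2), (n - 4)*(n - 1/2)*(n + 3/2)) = n^2 - 9*n/2 + 2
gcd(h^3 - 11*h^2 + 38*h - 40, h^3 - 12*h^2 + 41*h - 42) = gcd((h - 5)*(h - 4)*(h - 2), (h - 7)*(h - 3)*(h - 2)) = h - 2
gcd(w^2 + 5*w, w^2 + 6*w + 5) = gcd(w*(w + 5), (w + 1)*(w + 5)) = w + 5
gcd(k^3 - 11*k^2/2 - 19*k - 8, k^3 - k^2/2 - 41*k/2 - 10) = k + 1/2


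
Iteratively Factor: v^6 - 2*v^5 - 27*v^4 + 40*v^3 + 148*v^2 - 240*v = (v - 5)*(v^5 + 3*v^4 - 12*v^3 - 20*v^2 + 48*v) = (v - 5)*(v + 3)*(v^4 - 12*v^2 + 16*v) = (v - 5)*(v - 2)*(v + 3)*(v^3 + 2*v^2 - 8*v) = (v - 5)*(v - 2)*(v + 3)*(v + 4)*(v^2 - 2*v) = (v - 5)*(v - 2)^2*(v + 3)*(v + 4)*(v)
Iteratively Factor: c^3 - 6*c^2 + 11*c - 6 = (c - 2)*(c^2 - 4*c + 3) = (c - 3)*(c - 2)*(c - 1)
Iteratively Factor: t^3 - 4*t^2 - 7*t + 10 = (t - 1)*(t^2 - 3*t - 10) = (t - 1)*(t + 2)*(t - 5)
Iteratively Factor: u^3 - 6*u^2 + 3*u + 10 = (u - 5)*(u^2 - u - 2) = (u - 5)*(u - 2)*(u + 1)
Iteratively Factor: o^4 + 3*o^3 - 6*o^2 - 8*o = (o + 1)*(o^3 + 2*o^2 - 8*o) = (o - 2)*(o + 1)*(o^2 + 4*o) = (o - 2)*(o + 1)*(o + 4)*(o)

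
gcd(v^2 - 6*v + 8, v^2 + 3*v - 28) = v - 4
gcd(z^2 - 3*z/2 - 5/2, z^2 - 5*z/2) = z - 5/2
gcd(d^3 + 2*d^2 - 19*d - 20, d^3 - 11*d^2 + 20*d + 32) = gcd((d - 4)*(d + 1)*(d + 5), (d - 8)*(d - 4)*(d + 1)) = d^2 - 3*d - 4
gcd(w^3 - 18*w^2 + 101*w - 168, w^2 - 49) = w - 7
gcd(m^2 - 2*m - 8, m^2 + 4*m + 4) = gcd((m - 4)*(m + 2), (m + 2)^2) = m + 2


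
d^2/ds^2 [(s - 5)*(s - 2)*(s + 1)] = 6*s - 12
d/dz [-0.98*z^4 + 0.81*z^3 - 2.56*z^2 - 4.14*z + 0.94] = -3.92*z^3 + 2.43*z^2 - 5.12*z - 4.14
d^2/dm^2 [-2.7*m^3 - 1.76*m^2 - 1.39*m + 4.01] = -16.2*m - 3.52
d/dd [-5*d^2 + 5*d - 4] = 5 - 10*d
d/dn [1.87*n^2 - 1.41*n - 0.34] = 3.74*n - 1.41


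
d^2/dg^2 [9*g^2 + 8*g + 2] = 18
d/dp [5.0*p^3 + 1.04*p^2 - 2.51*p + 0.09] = 15.0*p^2 + 2.08*p - 2.51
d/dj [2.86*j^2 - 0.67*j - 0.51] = 5.72*j - 0.67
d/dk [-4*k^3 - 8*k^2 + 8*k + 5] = -12*k^2 - 16*k + 8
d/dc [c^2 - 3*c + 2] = 2*c - 3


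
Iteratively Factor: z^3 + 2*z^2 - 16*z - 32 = (z + 4)*(z^2 - 2*z - 8) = (z + 2)*(z + 4)*(z - 4)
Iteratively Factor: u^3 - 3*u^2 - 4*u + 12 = (u - 3)*(u^2 - 4) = (u - 3)*(u - 2)*(u + 2)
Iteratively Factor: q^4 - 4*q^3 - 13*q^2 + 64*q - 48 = (q + 4)*(q^3 - 8*q^2 + 19*q - 12) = (q - 4)*(q + 4)*(q^2 - 4*q + 3) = (q - 4)*(q - 1)*(q + 4)*(q - 3)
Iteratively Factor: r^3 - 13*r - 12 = (r + 3)*(r^2 - 3*r - 4) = (r - 4)*(r + 3)*(r + 1)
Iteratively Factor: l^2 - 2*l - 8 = (l + 2)*(l - 4)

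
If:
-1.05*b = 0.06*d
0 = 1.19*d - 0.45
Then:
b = -0.02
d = 0.38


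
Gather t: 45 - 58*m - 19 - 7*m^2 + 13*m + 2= -7*m^2 - 45*m + 28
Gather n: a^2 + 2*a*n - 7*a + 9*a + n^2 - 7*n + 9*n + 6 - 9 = a^2 + 2*a + n^2 + n*(2*a + 2) - 3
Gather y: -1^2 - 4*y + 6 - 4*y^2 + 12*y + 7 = -4*y^2 + 8*y + 12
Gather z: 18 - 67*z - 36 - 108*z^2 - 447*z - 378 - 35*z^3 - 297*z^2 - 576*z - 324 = -35*z^3 - 405*z^2 - 1090*z - 720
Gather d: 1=1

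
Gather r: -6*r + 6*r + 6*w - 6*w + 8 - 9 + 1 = 0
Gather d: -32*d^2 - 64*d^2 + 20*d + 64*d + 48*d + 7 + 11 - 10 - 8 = -96*d^2 + 132*d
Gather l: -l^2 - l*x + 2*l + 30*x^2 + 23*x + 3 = -l^2 + l*(2 - x) + 30*x^2 + 23*x + 3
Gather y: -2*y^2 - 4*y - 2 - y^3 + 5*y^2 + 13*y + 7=-y^3 + 3*y^2 + 9*y + 5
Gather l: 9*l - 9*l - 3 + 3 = 0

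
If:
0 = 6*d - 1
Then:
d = 1/6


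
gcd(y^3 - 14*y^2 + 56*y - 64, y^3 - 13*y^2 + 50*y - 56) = y^2 - 6*y + 8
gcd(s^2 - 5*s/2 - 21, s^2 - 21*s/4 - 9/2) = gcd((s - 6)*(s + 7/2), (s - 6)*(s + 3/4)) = s - 6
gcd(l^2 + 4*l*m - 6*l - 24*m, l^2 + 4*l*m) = l + 4*m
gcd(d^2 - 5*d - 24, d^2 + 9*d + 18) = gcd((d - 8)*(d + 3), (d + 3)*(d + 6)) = d + 3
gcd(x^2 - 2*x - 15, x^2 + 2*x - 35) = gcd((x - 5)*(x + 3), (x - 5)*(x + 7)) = x - 5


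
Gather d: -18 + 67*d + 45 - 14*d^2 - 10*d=-14*d^2 + 57*d + 27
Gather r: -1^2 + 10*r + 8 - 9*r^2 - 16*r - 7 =-9*r^2 - 6*r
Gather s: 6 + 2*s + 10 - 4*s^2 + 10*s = -4*s^2 + 12*s + 16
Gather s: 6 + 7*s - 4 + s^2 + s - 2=s^2 + 8*s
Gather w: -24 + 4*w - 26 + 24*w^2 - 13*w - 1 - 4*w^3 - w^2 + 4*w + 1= -4*w^3 + 23*w^2 - 5*w - 50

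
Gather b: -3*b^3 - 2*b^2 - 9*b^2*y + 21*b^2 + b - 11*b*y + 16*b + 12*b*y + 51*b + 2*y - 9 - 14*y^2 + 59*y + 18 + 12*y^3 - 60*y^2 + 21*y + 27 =-3*b^3 + b^2*(19 - 9*y) + b*(y + 68) + 12*y^3 - 74*y^2 + 82*y + 36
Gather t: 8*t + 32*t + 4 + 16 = 40*t + 20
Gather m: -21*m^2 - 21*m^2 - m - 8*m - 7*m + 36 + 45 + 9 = -42*m^2 - 16*m + 90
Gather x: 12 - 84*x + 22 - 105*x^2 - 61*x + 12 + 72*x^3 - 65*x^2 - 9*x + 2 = 72*x^3 - 170*x^2 - 154*x + 48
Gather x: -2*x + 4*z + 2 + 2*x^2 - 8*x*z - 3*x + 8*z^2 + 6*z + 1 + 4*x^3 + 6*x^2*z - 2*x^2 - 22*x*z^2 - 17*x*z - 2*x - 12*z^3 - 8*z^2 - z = 4*x^3 + 6*x^2*z + x*(-22*z^2 - 25*z - 7) - 12*z^3 + 9*z + 3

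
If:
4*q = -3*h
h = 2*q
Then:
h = 0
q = 0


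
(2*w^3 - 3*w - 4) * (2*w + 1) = 4*w^4 + 2*w^3 - 6*w^2 - 11*w - 4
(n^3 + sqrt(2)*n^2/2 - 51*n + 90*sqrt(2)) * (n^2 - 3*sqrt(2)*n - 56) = n^5 - 5*sqrt(2)*n^4/2 - 110*n^3 + 215*sqrt(2)*n^2 + 2316*n - 5040*sqrt(2)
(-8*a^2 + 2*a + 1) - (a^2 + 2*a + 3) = -9*a^2 - 2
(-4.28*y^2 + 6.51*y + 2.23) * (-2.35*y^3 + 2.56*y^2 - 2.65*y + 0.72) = 10.058*y^5 - 26.2553*y^4 + 22.7671*y^3 - 14.6243*y^2 - 1.2223*y + 1.6056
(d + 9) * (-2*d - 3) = -2*d^2 - 21*d - 27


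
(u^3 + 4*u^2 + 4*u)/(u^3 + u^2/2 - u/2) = 2*(u^2 + 4*u + 4)/(2*u^2 + u - 1)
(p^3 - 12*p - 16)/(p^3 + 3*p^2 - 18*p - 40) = (p + 2)/(p + 5)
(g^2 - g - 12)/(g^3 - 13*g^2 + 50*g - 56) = (g + 3)/(g^2 - 9*g + 14)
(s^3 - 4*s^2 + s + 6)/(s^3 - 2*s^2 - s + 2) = (s - 3)/(s - 1)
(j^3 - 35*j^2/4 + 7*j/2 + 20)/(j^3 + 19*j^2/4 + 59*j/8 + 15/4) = 2*(j^2 - 10*j + 16)/(2*j^2 + 7*j + 6)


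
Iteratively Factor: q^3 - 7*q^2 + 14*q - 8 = (q - 2)*(q^2 - 5*q + 4) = (q - 2)*(q - 1)*(q - 4)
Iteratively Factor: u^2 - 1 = (u - 1)*(u + 1)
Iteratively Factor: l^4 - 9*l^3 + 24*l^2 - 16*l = (l)*(l^3 - 9*l^2 + 24*l - 16) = l*(l - 1)*(l^2 - 8*l + 16) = l*(l - 4)*(l - 1)*(l - 4)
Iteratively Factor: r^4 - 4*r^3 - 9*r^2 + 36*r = (r - 4)*(r^3 - 9*r) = (r - 4)*(r + 3)*(r^2 - 3*r) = r*(r - 4)*(r + 3)*(r - 3)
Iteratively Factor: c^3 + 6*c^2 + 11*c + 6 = (c + 3)*(c^2 + 3*c + 2) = (c + 2)*(c + 3)*(c + 1)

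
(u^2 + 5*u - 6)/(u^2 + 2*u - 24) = (u - 1)/(u - 4)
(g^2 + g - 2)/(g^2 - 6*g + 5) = (g + 2)/(g - 5)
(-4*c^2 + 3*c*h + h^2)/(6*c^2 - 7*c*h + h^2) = (-4*c - h)/(6*c - h)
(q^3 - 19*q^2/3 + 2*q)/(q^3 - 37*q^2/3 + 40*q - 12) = q/(q - 6)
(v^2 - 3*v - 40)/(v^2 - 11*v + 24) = (v + 5)/(v - 3)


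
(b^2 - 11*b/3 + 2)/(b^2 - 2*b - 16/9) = 3*(-3*b^2 + 11*b - 6)/(-9*b^2 + 18*b + 16)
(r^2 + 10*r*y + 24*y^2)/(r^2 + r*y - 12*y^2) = (-r - 6*y)/(-r + 3*y)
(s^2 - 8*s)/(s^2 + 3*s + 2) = s*(s - 8)/(s^2 + 3*s + 2)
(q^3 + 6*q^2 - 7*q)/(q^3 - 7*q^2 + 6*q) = (q + 7)/(q - 6)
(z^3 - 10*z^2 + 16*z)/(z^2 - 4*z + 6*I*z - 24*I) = z*(z^2 - 10*z + 16)/(z^2 - 4*z + 6*I*z - 24*I)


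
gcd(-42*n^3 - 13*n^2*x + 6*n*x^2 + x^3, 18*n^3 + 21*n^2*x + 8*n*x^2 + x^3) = 2*n + x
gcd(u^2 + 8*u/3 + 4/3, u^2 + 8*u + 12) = u + 2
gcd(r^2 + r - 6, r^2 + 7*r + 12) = r + 3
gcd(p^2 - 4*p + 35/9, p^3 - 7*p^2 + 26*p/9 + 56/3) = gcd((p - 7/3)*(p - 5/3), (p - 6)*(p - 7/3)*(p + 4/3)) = p - 7/3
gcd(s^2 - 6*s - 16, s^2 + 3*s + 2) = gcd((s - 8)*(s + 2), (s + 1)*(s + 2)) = s + 2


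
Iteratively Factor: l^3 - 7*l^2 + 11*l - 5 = (l - 1)*(l^2 - 6*l + 5) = (l - 5)*(l - 1)*(l - 1)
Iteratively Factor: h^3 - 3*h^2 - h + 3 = (h + 1)*(h^2 - 4*h + 3) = (h - 3)*(h + 1)*(h - 1)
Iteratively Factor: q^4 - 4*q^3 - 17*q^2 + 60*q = (q)*(q^3 - 4*q^2 - 17*q + 60) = q*(q - 5)*(q^2 + q - 12) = q*(q - 5)*(q + 4)*(q - 3)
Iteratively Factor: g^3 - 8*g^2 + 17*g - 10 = (g - 1)*(g^2 - 7*g + 10) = (g - 5)*(g - 1)*(g - 2)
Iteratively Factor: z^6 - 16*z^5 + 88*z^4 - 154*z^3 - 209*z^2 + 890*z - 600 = (z - 1)*(z^5 - 15*z^4 + 73*z^3 - 81*z^2 - 290*z + 600) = (z - 5)*(z - 1)*(z^4 - 10*z^3 + 23*z^2 + 34*z - 120) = (z - 5)*(z - 4)*(z - 1)*(z^3 - 6*z^2 - z + 30) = (z - 5)^2*(z - 4)*(z - 1)*(z^2 - z - 6) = (z - 5)^2*(z - 4)*(z - 1)*(z + 2)*(z - 3)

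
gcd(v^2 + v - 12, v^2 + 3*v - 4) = v + 4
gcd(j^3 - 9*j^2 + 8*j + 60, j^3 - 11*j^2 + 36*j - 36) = j - 6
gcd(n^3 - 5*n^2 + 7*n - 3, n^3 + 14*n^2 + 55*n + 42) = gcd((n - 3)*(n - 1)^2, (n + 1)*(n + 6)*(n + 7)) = 1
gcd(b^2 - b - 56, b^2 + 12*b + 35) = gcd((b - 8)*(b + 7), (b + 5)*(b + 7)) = b + 7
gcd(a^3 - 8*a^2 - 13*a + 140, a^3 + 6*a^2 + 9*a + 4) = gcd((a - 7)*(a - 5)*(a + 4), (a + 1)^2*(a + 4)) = a + 4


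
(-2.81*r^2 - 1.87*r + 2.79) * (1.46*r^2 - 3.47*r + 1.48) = -4.1026*r^4 + 7.0205*r^3 + 6.4035*r^2 - 12.4489*r + 4.1292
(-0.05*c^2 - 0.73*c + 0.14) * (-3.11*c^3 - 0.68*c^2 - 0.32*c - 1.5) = 0.1555*c^5 + 2.3043*c^4 + 0.077*c^3 + 0.2134*c^2 + 1.0502*c - 0.21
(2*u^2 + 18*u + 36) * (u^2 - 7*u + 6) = 2*u^4 + 4*u^3 - 78*u^2 - 144*u + 216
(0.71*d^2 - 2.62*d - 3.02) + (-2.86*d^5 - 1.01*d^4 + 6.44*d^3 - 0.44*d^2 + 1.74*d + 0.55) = -2.86*d^5 - 1.01*d^4 + 6.44*d^3 + 0.27*d^2 - 0.88*d - 2.47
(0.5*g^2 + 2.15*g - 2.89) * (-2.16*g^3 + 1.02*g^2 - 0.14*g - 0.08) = -1.08*g^5 - 4.134*g^4 + 8.3654*g^3 - 3.2888*g^2 + 0.2326*g + 0.2312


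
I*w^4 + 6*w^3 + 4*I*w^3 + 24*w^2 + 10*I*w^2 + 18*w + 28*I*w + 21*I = (w + 3)*(w - 7*I)*(w + I)*(I*w + I)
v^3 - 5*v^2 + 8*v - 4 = (v - 2)^2*(v - 1)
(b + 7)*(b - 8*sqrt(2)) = b^2 - 8*sqrt(2)*b + 7*b - 56*sqrt(2)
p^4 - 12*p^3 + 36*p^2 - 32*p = p*(p - 8)*(p - 2)^2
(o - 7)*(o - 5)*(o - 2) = o^3 - 14*o^2 + 59*o - 70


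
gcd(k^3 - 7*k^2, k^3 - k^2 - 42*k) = k^2 - 7*k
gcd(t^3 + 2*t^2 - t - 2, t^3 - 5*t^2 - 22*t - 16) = t^2 + 3*t + 2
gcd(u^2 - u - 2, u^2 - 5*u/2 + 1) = u - 2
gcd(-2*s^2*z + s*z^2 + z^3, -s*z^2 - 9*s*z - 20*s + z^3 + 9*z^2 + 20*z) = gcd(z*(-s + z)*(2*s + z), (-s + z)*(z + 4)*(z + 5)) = -s + z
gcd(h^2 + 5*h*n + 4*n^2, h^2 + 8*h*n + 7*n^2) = h + n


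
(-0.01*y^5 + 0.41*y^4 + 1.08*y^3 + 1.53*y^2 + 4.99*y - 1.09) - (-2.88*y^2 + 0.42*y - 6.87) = -0.01*y^5 + 0.41*y^4 + 1.08*y^3 + 4.41*y^2 + 4.57*y + 5.78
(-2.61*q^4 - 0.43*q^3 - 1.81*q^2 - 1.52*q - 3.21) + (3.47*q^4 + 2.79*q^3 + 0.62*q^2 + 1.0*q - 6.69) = 0.86*q^4 + 2.36*q^3 - 1.19*q^2 - 0.52*q - 9.9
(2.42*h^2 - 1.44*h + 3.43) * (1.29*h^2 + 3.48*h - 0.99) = 3.1218*h^4 + 6.564*h^3 - 2.9823*h^2 + 13.362*h - 3.3957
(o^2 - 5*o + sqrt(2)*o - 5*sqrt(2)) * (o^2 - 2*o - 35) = o^4 - 7*o^3 + sqrt(2)*o^3 - 25*o^2 - 7*sqrt(2)*o^2 - 25*sqrt(2)*o + 175*o + 175*sqrt(2)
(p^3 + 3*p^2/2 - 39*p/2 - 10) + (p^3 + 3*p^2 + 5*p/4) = 2*p^3 + 9*p^2/2 - 73*p/4 - 10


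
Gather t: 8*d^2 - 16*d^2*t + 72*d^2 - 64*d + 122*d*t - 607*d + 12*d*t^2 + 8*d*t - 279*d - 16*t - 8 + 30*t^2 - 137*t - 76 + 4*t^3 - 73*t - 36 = 80*d^2 - 950*d + 4*t^3 + t^2*(12*d + 30) + t*(-16*d^2 + 130*d - 226) - 120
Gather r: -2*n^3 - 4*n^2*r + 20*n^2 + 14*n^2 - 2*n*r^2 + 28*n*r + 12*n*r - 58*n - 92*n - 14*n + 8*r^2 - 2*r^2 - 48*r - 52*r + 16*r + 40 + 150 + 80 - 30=-2*n^3 + 34*n^2 - 164*n + r^2*(6 - 2*n) + r*(-4*n^2 + 40*n - 84) + 240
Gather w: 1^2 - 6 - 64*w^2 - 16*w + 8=-64*w^2 - 16*w + 3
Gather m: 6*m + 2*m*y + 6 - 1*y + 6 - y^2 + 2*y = m*(2*y + 6) - y^2 + y + 12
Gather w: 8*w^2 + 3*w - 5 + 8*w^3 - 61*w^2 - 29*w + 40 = 8*w^3 - 53*w^2 - 26*w + 35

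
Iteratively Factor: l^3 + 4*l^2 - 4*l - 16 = (l + 2)*(l^2 + 2*l - 8) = (l + 2)*(l + 4)*(l - 2)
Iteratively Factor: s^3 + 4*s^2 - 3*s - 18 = (s + 3)*(s^2 + s - 6) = (s + 3)^2*(s - 2)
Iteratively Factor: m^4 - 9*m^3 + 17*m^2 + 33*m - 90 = (m - 3)*(m^3 - 6*m^2 - m + 30) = (m - 5)*(m - 3)*(m^2 - m - 6) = (m - 5)*(m - 3)^2*(m + 2)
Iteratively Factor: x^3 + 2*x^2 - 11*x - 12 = (x + 1)*(x^2 + x - 12) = (x + 1)*(x + 4)*(x - 3)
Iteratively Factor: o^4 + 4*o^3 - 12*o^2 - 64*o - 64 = (o + 4)*(o^3 - 12*o - 16) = (o - 4)*(o + 4)*(o^2 + 4*o + 4) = (o - 4)*(o + 2)*(o + 4)*(o + 2)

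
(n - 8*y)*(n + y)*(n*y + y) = n^3*y - 7*n^2*y^2 + n^2*y - 8*n*y^3 - 7*n*y^2 - 8*y^3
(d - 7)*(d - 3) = d^2 - 10*d + 21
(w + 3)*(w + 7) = w^2 + 10*w + 21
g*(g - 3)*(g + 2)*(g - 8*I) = g^4 - g^3 - 8*I*g^3 - 6*g^2 + 8*I*g^2 + 48*I*g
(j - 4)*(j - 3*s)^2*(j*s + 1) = j^4*s - 6*j^3*s^2 - 4*j^3*s + j^3 + 9*j^2*s^3 + 24*j^2*s^2 - 6*j^2*s - 4*j^2 - 36*j*s^3 + 9*j*s^2 + 24*j*s - 36*s^2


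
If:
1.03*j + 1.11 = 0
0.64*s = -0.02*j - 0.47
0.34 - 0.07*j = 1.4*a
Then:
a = 0.30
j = -1.08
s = -0.70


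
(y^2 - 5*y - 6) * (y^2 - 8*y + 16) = y^4 - 13*y^3 + 50*y^2 - 32*y - 96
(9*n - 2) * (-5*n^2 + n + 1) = -45*n^3 + 19*n^2 + 7*n - 2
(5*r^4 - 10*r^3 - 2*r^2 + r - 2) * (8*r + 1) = 40*r^5 - 75*r^4 - 26*r^3 + 6*r^2 - 15*r - 2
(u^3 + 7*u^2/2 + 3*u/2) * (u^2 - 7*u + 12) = u^5 - 7*u^4/2 - 11*u^3 + 63*u^2/2 + 18*u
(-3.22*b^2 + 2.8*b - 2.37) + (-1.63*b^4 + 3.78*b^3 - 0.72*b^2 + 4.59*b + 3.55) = -1.63*b^4 + 3.78*b^3 - 3.94*b^2 + 7.39*b + 1.18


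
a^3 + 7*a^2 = a^2*(a + 7)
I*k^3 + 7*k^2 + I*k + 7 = (k - 7*I)*(k + I)*(I*k + 1)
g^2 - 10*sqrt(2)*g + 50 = (g - 5*sqrt(2))^2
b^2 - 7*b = b*(b - 7)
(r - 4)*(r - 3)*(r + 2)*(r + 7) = r^4 + 2*r^3 - 37*r^2 + 10*r + 168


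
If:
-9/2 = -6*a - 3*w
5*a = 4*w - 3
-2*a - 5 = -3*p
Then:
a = 3/13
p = 71/39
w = 27/26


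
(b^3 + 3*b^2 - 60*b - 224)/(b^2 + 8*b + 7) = (b^2 - 4*b - 32)/(b + 1)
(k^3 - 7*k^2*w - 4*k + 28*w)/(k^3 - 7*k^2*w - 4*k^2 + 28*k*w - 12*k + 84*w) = (k - 2)/(k - 6)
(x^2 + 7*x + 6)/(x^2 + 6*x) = (x + 1)/x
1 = 1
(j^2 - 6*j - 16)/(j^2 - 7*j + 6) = (j^2 - 6*j - 16)/(j^2 - 7*j + 6)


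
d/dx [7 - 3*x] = -3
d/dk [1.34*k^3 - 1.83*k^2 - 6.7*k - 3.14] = 4.02*k^2 - 3.66*k - 6.7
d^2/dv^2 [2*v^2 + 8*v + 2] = 4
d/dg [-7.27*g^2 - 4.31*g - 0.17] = -14.54*g - 4.31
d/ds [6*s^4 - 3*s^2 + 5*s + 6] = 24*s^3 - 6*s + 5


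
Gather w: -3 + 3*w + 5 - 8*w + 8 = 10 - 5*w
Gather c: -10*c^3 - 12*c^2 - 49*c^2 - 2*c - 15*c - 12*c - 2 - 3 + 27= -10*c^3 - 61*c^2 - 29*c + 22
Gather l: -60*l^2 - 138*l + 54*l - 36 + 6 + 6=-60*l^2 - 84*l - 24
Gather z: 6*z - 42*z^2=-42*z^2 + 6*z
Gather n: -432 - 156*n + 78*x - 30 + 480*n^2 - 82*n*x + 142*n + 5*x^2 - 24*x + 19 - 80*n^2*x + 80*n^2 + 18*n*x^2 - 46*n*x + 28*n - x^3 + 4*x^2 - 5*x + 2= n^2*(560 - 80*x) + n*(18*x^2 - 128*x + 14) - x^3 + 9*x^2 + 49*x - 441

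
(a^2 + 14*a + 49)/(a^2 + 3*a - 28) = (a + 7)/(a - 4)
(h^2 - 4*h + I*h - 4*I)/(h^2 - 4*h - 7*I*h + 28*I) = (h + I)/(h - 7*I)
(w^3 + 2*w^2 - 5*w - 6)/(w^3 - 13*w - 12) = (w - 2)/(w - 4)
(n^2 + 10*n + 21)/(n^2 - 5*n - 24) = (n + 7)/(n - 8)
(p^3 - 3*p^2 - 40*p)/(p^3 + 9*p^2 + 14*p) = (p^2 - 3*p - 40)/(p^2 + 9*p + 14)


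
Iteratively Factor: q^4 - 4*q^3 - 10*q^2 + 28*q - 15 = (q - 1)*(q^3 - 3*q^2 - 13*q + 15) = (q - 1)*(q + 3)*(q^2 - 6*q + 5) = (q - 1)^2*(q + 3)*(q - 5)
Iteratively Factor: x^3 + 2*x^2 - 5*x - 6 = (x + 3)*(x^2 - x - 2) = (x - 2)*(x + 3)*(x + 1)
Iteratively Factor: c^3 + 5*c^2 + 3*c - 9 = (c - 1)*(c^2 + 6*c + 9) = (c - 1)*(c + 3)*(c + 3)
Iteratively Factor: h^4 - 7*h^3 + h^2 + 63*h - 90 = (h - 2)*(h^3 - 5*h^2 - 9*h + 45) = (h - 2)*(h + 3)*(h^2 - 8*h + 15) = (h - 3)*(h - 2)*(h + 3)*(h - 5)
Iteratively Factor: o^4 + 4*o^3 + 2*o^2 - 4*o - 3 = (o + 1)*(o^3 + 3*o^2 - o - 3) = (o - 1)*(o + 1)*(o^2 + 4*o + 3) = (o - 1)*(o + 1)*(o + 3)*(o + 1)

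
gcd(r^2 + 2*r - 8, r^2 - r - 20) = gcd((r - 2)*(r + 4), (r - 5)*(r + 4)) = r + 4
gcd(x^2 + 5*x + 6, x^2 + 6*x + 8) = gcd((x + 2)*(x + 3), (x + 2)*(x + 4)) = x + 2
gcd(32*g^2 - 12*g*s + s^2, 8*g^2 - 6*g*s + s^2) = -4*g + s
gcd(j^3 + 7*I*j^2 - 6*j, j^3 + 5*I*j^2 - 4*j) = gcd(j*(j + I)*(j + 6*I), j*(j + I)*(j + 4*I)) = j^2 + I*j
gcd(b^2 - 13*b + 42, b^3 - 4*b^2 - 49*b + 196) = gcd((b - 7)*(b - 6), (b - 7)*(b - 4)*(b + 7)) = b - 7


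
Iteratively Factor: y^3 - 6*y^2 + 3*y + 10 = (y + 1)*(y^2 - 7*y + 10) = (y - 5)*(y + 1)*(y - 2)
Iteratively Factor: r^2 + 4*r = (r + 4)*(r)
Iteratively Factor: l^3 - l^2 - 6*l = (l)*(l^2 - l - 6) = l*(l - 3)*(l + 2)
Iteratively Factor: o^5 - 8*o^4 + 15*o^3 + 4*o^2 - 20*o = (o - 2)*(o^4 - 6*o^3 + 3*o^2 + 10*o) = (o - 2)*(o + 1)*(o^3 - 7*o^2 + 10*o) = (o - 5)*(o - 2)*(o + 1)*(o^2 - 2*o) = (o - 5)*(o - 2)^2*(o + 1)*(o)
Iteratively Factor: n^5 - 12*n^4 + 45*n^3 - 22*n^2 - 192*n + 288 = (n + 2)*(n^4 - 14*n^3 + 73*n^2 - 168*n + 144) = (n - 3)*(n + 2)*(n^3 - 11*n^2 + 40*n - 48) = (n - 4)*(n - 3)*(n + 2)*(n^2 - 7*n + 12) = (n - 4)*(n - 3)^2*(n + 2)*(n - 4)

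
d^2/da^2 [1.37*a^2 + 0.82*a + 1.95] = 2.74000000000000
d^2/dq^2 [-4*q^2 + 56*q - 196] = -8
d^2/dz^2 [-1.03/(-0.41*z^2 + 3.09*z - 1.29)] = (-0.346286*z^2 + 2.609814*z + 1.03*(0.82*z - 3.09)*(1.64*z - 6.18) - 1.089534)/(0.41*z^2 - 3.09*z + 1.29)^3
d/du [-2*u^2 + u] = 1 - 4*u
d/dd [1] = 0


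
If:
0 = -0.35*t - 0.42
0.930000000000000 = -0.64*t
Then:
No Solution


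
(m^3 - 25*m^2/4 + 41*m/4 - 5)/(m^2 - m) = m - 21/4 + 5/m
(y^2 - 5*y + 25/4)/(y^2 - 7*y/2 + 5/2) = (y - 5/2)/(y - 1)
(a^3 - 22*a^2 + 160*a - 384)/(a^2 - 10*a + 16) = (a^2 - 14*a + 48)/(a - 2)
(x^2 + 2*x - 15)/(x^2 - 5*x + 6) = (x + 5)/(x - 2)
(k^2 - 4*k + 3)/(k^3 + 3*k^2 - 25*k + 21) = 1/(k + 7)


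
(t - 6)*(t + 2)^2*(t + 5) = t^4 + 3*t^3 - 30*t^2 - 124*t - 120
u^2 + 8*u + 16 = (u + 4)^2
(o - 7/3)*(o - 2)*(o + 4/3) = o^3 - 3*o^2 - 10*o/9 + 56/9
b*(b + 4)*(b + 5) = b^3 + 9*b^2 + 20*b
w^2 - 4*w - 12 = (w - 6)*(w + 2)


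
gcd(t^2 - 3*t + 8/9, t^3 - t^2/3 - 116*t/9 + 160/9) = t - 8/3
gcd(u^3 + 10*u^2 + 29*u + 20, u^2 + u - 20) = u + 5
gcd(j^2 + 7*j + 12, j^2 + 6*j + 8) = j + 4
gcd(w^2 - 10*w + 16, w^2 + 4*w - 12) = w - 2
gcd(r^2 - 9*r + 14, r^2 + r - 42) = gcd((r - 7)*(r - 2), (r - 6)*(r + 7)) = 1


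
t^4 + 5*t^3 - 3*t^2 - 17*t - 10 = (t - 2)*(t + 1)^2*(t + 5)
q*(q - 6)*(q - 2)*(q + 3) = q^4 - 5*q^3 - 12*q^2 + 36*q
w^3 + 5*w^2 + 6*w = w*(w + 2)*(w + 3)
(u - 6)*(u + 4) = u^2 - 2*u - 24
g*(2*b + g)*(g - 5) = 2*b*g^2 - 10*b*g + g^3 - 5*g^2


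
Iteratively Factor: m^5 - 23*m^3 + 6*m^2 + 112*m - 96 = (m + 4)*(m^4 - 4*m^3 - 7*m^2 + 34*m - 24) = (m + 3)*(m + 4)*(m^3 - 7*m^2 + 14*m - 8) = (m - 4)*(m + 3)*(m + 4)*(m^2 - 3*m + 2) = (m - 4)*(m - 1)*(m + 3)*(m + 4)*(m - 2)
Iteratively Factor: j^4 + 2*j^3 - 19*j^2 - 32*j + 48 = (j - 1)*(j^3 + 3*j^2 - 16*j - 48) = (j - 1)*(j + 3)*(j^2 - 16) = (j - 4)*(j - 1)*(j + 3)*(j + 4)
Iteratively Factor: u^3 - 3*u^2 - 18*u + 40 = (u - 5)*(u^2 + 2*u - 8) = (u - 5)*(u + 4)*(u - 2)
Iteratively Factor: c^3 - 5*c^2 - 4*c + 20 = (c - 2)*(c^2 - 3*c - 10) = (c - 5)*(c - 2)*(c + 2)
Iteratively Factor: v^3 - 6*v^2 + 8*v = (v - 2)*(v^2 - 4*v) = v*(v - 2)*(v - 4)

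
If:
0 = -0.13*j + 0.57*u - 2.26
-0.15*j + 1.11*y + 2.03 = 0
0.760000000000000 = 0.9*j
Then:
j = 0.84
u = 4.16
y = -1.71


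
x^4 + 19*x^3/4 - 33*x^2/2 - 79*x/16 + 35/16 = (x - 5/2)*(x - 1/4)*(x + 1/2)*(x + 7)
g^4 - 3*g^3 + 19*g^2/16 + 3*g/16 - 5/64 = (g - 5/2)*(g - 1/2)*(g - 1/4)*(g + 1/4)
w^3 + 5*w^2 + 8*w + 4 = (w + 1)*(w + 2)^2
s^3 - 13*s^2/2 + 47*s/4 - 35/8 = (s - 7/2)*(s - 5/2)*(s - 1/2)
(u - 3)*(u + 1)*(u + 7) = u^3 + 5*u^2 - 17*u - 21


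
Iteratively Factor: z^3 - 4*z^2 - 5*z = (z + 1)*(z^2 - 5*z) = z*(z + 1)*(z - 5)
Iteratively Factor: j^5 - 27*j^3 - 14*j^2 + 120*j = (j + 3)*(j^4 - 3*j^3 - 18*j^2 + 40*j) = j*(j + 3)*(j^3 - 3*j^2 - 18*j + 40) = j*(j - 5)*(j + 3)*(j^2 + 2*j - 8) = j*(j - 5)*(j + 3)*(j + 4)*(j - 2)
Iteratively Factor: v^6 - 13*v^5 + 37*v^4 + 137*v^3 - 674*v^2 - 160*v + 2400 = (v - 5)*(v^5 - 8*v^4 - 3*v^3 + 122*v^2 - 64*v - 480) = (v - 5)*(v + 3)*(v^4 - 11*v^3 + 30*v^2 + 32*v - 160) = (v - 5)*(v - 4)*(v + 3)*(v^3 - 7*v^2 + 2*v + 40) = (v - 5)*(v - 4)^2*(v + 3)*(v^2 - 3*v - 10) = (v - 5)^2*(v - 4)^2*(v + 3)*(v + 2)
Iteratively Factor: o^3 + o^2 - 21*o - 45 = (o + 3)*(o^2 - 2*o - 15) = (o + 3)^2*(o - 5)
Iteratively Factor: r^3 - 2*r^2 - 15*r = (r)*(r^2 - 2*r - 15) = r*(r + 3)*(r - 5)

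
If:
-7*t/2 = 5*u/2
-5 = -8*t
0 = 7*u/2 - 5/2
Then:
No Solution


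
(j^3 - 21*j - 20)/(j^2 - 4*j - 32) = (j^2 - 4*j - 5)/(j - 8)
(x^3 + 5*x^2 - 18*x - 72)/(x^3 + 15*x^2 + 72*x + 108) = (x - 4)/(x + 6)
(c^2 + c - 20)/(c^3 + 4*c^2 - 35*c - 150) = (c - 4)/(c^2 - c - 30)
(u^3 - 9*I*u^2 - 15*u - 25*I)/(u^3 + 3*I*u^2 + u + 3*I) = (u^2 - 10*I*u - 25)/(u^2 + 2*I*u + 3)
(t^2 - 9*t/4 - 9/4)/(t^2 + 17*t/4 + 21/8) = 2*(t - 3)/(2*t + 7)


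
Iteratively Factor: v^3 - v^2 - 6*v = (v)*(v^2 - v - 6) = v*(v + 2)*(v - 3)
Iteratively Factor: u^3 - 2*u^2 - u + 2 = (u - 2)*(u^2 - 1) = (u - 2)*(u + 1)*(u - 1)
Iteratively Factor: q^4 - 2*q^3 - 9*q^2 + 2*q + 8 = (q + 1)*(q^3 - 3*q^2 - 6*q + 8) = (q - 4)*(q + 1)*(q^2 + q - 2) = (q - 4)*(q - 1)*(q + 1)*(q + 2)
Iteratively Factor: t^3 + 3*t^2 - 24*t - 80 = (t + 4)*(t^2 - t - 20) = (t - 5)*(t + 4)*(t + 4)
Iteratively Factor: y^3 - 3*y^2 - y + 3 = (y - 1)*(y^2 - 2*y - 3) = (y - 1)*(y + 1)*(y - 3)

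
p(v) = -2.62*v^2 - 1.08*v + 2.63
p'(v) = -5.24*v - 1.08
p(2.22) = -12.68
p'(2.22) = -12.71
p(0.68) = 0.68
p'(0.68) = -4.64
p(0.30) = 2.07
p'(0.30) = -2.65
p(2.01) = -10.13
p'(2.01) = -11.61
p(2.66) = -18.78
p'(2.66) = -15.02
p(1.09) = -1.66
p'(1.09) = -6.79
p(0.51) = 1.40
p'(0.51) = -3.75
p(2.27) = -13.32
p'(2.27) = -12.97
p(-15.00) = -570.67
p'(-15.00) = 77.52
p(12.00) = -387.61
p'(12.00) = -63.96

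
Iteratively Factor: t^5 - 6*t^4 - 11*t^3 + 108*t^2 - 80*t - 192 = (t + 4)*(t^4 - 10*t^3 + 29*t^2 - 8*t - 48) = (t - 4)*(t + 4)*(t^3 - 6*t^2 + 5*t + 12) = (t - 4)*(t - 3)*(t + 4)*(t^2 - 3*t - 4) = (t - 4)^2*(t - 3)*(t + 4)*(t + 1)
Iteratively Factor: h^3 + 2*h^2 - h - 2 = (h + 1)*(h^2 + h - 2) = (h + 1)*(h + 2)*(h - 1)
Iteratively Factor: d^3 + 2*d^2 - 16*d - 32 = (d - 4)*(d^2 + 6*d + 8) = (d - 4)*(d + 2)*(d + 4)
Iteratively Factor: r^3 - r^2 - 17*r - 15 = (r - 5)*(r^2 + 4*r + 3) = (r - 5)*(r + 3)*(r + 1)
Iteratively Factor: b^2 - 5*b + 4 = (b - 4)*(b - 1)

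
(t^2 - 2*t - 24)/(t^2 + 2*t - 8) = (t - 6)/(t - 2)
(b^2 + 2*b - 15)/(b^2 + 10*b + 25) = (b - 3)/(b + 5)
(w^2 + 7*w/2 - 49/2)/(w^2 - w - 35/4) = 2*(w + 7)/(2*w + 5)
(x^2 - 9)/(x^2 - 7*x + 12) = (x + 3)/(x - 4)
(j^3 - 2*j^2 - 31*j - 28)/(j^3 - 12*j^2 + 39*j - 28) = (j^2 + 5*j + 4)/(j^2 - 5*j + 4)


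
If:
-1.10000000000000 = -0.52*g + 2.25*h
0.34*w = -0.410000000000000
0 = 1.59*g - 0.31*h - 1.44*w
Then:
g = -1.24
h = -0.78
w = -1.21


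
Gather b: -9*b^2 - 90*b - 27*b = -9*b^2 - 117*b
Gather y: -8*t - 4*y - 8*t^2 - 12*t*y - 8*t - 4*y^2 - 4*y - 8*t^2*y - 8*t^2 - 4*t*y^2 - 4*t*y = -16*t^2 - 16*t + y^2*(-4*t - 4) + y*(-8*t^2 - 16*t - 8)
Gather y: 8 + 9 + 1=18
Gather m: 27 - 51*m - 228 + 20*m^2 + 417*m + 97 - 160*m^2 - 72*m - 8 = -140*m^2 + 294*m - 112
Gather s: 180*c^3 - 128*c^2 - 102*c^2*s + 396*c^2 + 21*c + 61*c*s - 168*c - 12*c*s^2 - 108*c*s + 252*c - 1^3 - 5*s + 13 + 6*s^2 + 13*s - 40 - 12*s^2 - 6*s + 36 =180*c^3 + 268*c^2 + 105*c + s^2*(-12*c - 6) + s*(-102*c^2 - 47*c + 2) + 8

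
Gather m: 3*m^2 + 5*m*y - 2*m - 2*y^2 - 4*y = 3*m^2 + m*(5*y - 2) - 2*y^2 - 4*y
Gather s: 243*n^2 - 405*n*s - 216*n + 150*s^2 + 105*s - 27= 243*n^2 - 216*n + 150*s^2 + s*(105 - 405*n) - 27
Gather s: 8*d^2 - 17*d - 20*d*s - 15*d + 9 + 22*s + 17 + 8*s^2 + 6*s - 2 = 8*d^2 - 32*d + 8*s^2 + s*(28 - 20*d) + 24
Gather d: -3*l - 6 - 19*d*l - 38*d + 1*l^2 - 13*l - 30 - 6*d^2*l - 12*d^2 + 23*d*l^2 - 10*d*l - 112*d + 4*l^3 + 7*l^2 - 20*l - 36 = d^2*(-6*l - 12) + d*(23*l^2 - 29*l - 150) + 4*l^3 + 8*l^2 - 36*l - 72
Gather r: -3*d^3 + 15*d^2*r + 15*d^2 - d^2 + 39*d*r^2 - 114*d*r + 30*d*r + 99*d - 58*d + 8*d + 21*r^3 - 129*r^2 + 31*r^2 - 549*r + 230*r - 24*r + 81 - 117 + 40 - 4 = -3*d^3 + 14*d^2 + 49*d + 21*r^3 + r^2*(39*d - 98) + r*(15*d^2 - 84*d - 343)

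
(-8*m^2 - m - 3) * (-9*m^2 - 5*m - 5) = 72*m^4 + 49*m^3 + 72*m^2 + 20*m + 15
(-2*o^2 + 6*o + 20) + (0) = -2*o^2 + 6*o + 20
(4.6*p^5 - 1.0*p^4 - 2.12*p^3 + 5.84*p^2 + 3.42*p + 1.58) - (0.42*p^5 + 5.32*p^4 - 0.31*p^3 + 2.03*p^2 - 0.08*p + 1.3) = 4.18*p^5 - 6.32*p^4 - 1.81*p^3 + 3.81*p^2 + 3.5*p + 0.28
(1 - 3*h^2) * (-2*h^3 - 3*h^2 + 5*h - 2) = 6*h^5 + 9*h^4 - 17*h^3 + 3*h^2 + 5*h - 2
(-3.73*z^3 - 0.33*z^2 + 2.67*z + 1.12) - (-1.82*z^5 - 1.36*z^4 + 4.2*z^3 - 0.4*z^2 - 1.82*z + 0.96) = 1.82*z^5 + 1.36*z^4 - 7.93*z^3 + 0.07*z^2 + 4.49*z + 0.16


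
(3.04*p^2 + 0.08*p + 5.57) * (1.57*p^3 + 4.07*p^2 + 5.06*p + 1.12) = 4.7728*p^5 + 12.4984*p^4 + 24.4529*p^3 + 26.4795*p^2 + 28.2738*p + 6.2384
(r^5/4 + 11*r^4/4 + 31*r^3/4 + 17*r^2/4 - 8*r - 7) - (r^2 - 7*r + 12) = r^5/4 + 11*r^4/4 + 31*r^3/4 + 13*r^2/4 - r - 19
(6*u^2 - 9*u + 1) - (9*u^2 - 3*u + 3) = -3*u^2 - 6*u - 2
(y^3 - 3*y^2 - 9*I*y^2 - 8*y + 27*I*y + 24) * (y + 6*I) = y^4 - 3*y^3 - 3*I*y^3 + 46*y^2 + 9*I*y^2 - 138*y - 48*I*y + 144*I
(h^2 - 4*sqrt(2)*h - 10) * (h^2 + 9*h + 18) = h^4 - 4*sqrt(2)*h^3 + 9*h^3 - 36*sqrt(2)*h^2 + 8*h^2 - 72*sqrt(2)*h - 90*h - 180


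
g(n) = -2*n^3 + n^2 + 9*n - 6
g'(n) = -6*n^2 + 2*n + 9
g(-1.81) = -7.15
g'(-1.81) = -14.28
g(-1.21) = -11.88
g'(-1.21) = -2.20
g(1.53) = 2.95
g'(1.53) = -1.99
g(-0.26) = -8.24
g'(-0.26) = 8.07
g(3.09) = -27.65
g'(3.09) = -42.11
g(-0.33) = -8.79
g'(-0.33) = 7.69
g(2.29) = -4.16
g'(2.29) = -17.88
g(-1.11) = -12.02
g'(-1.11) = -0.61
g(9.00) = -1302.00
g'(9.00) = -459.00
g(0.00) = -6.00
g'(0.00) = 9.00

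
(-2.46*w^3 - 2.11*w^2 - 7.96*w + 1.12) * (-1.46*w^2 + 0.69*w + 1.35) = 3.5916*w^5 + 1.3832*w^4 + 6.8447*w^3 - 9.9761*w^2 - 9.9732*w + 1.512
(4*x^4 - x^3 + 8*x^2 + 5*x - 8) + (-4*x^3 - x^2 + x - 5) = 4*x^4 - 5*x^3 + 7*x^2 + 6*x - 13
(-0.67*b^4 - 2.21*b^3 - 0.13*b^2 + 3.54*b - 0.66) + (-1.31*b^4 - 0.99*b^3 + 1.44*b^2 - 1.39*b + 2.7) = -1.98*b^4 - 3.2*b^3 + 1.31*b^2 + 2.15*b + 2.04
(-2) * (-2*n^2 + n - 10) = 4*n^2 - 2*n + 20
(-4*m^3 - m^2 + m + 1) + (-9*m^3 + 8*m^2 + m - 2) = -13*m^3 + 7*m^2 + 2*m - 1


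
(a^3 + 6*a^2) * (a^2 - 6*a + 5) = a^5 - 31*a^3 + 30*a^2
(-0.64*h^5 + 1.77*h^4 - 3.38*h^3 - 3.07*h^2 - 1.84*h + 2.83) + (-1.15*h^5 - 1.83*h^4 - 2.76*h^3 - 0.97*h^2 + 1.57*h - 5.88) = -1.79*h^5 - 0.0600000000000001*h^4 - 6.14*h^3 - 4.04*h^2 - 0.27*h - 3.05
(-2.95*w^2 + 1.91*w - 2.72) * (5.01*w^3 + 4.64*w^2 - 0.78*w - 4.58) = -14.7795*w^5 - 4.1189*w^4 - 2.4638*w^3 - 0.599600000000001*w^2 - 6.6262*w + 12.4576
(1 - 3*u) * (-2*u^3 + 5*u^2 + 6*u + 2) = 6*u^4 - 17*u^3 - 13*u^2 + 2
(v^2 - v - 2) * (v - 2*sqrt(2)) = v^3 - 2*sqrt(2)*v^2 - v^2 - 2*v + 2*sqrt(2)*v + 4*sqrt(2)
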